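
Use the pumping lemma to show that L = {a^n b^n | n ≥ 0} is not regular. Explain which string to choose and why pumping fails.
Language: L = {a^n b^n | n ≥ 0} (equal numbers of a's followed by b's)
Step 1: Assume for contradiction that L is regular, with pumping length p.
Step 2: Choose s = a^p b^p. Then s ∈ L (it has p a's followed by p b's) and |s| ≥ p.
Step 3: Consider any decomposition s = xyz with |xy| ≤ p and |y| > 0. Since |xy| ≤ p and the first p symbols of s are all a's, y = a^k for some k with 1 ≤ k ≤ p.
Step 4: Pumping up (i = 2): xy²z = a^(p+k) b^p, which has more a's than b's, so xy²z ∉ L.
This contradicts the pumping lemma, so L is not regular.

Final answer: Choose s = a^p b^p. Since |xy| ≤ p, y = a^k with k ≥ 1. Then xy²z = a^(p+k) b^p ∉ L.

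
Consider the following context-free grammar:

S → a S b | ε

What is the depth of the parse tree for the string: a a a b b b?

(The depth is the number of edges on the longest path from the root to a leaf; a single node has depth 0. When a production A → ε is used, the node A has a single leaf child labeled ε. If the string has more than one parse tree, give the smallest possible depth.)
The only parse tree applies S → a S b 3 times (once per matching a…b pair) and then S → ε.
The S nodes sit at depths 0, 1, …, 3; the innermost S (depth 3) has the single child ε at depth 4.
The terminal leaves a, b are at depths 1..3, so the longest root-to-leaf path is S → S → … → S → ε with 4 edges.
Depth = 4.

Final answer: 4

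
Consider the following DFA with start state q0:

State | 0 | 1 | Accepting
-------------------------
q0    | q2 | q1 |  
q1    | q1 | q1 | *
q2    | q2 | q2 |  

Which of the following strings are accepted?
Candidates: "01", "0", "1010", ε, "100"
"01": q0 → q2 → q2; q2 is not accepting → rejected
"0": q0 → q2; q2 is not accepting → rejected
"1010": q0 → q1 → q1 → q1 → q1; q1 is accepting → accepted
ε: q0; q0 is not accepting → rejected
"100": q0 → q1 → q1 → q1; q1 is accepting → accepted

Final answer: "1010", "100"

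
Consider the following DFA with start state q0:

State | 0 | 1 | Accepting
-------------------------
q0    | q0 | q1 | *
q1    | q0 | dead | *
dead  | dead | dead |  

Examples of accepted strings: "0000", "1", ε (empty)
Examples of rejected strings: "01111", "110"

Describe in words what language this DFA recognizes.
binary strings with no two consecutive 1s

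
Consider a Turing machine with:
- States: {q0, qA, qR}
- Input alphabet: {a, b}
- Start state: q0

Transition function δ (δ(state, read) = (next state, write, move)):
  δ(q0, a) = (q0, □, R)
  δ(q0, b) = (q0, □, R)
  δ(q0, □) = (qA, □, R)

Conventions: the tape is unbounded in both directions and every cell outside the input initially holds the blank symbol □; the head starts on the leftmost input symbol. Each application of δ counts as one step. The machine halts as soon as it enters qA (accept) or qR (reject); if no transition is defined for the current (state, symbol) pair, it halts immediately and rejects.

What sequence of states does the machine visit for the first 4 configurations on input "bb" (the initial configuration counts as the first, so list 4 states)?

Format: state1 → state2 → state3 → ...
Step 0: [q0]bb (head at position 0)
Step 1: δ(q0, b) = (q0, □, R)  ⊢  □[q0]b (head at position 1)
Step 2: δ(q0, b) = (q0, □, R)  ⊢  □□[q0]□ (head at position 2)
Step 3: δ(q0, □) = (qA, □, R)  ⊢  □□□[qA]□ (head at position 3)
Reading off the states of these 4 configurations: q0 → q0 → q0 → qA

Final answer: q0 → q0 → q0 → qA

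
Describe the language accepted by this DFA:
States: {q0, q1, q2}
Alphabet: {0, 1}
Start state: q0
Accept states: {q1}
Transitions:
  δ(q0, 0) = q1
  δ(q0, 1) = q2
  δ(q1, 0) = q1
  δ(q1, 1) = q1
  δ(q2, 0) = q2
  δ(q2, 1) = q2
Analyzing the DFA structure:
Start state: q0
Accept states: {q1}
Interpreting what each state remembers (checking against the transitions):
  q0: nothing has been read yet
  q1: the first symbol was 0
  q2: the first symbol was 1 (trap state)
  δ(q0, 0): in q0 (nothing has been read yet), after reading 0 we have: the first symbol was 0 → q1
  δ(q0, 1): in q0 (nothing has been read yet), after reading 1 we have: the first symbol was 1 (trap state) → q2
  δ(q1, 0): in q1 (the first symbol was 0), after reading 0 we have: the first symbol was 0 → q1
  δ(q1, 1): in q1 (the first symbol was 0), after reading 1 we have: the first symbol was 0 → q1
  δ(q2, 0): in q2 (the first symbol was 1 (trap state)), after reading 0 we have: the first symbol was 1 (trap state) → q2
  δ(q2, 1): in q2 (the first symbol was 1 (trap state)), after reading 1 we have: the first symbol was 1 (trap state) → q2
A string is accepted iff it ends in {q1}, i.e. the first symbol was 0.
Language: All binary strings starting with 0

Final answer: All binary strings starting with 0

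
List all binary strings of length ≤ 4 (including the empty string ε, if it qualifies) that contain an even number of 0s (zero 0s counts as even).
Checking every binary string of length 0 to 4:
  Length 0: accepted: ε | rejected: (none)
  Length 1: accepted: 1 | rejected: 0
  Length 2: accepted: 00, 11 | rejected: 01, 10
  Length 3: accepted: 001, 010, 100, 111 | rejected: 000, 011, 101, 110
  Length 4: accepted: 0000, 0011, 0101, 0110, 1001, 1010, 1100, 1111 | rejected: 0001, 0010, 0100, 0111, 1000, 1011, 1101, 1110
Total: 16 string(s).

Final answer: ε, 1, 00, 11, 001, 010, 100, 111, 0000, 0011, 0101, 0110, 1001, 1010, 1100, 1111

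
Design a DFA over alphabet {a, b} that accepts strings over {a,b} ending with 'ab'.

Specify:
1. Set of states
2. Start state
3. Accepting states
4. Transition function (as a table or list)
One valid DFA (any DFA recognizing the same language is acceptable):
States: {q0, q1, q2}
Start: q0
Accepting: {q2}
Transitions (accepting states marked with *):
State | a | b | Accepting
-------------------------
q0    | q1 | q0 |  
q1    | q1 | q2 |  
q2    | q1 | q0 | *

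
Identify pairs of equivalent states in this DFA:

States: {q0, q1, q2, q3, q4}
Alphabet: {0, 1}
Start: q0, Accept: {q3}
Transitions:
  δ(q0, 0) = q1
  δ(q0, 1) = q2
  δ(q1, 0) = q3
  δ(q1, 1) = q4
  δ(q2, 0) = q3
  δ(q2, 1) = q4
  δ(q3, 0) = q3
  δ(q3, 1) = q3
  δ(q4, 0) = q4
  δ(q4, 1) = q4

Using the table-filling algorithm:
Round 0 – mark pairs where exactly one state is accepting: (q0,q3), (q1,q3), (q2,q3), (q3,q4)
Round 1 – newly marked: (q0,q1) [on 0: q1 vs q3, already marked]; (q0,q2) [on 0: q1 vs q3, already marked]; (q1,q4) [on 0: q3 vs q4, already marked]; (q2,q4) [on 0: q3 vs q4, already marked]
Round 2 – newly marked: (q0,q4) [on 0: q1 vs q4, already marked]
No further pairs can be marked.
(q1, q2) unmarked: δ(q1,0)=q3, δ(q2,0)=q3; δ(q1,1)=q4, δ(q2,1)=q4 → equivalent
Equivalent pairs: (q1, q2)

Final answer: Equivalent pairs: (q1, q2)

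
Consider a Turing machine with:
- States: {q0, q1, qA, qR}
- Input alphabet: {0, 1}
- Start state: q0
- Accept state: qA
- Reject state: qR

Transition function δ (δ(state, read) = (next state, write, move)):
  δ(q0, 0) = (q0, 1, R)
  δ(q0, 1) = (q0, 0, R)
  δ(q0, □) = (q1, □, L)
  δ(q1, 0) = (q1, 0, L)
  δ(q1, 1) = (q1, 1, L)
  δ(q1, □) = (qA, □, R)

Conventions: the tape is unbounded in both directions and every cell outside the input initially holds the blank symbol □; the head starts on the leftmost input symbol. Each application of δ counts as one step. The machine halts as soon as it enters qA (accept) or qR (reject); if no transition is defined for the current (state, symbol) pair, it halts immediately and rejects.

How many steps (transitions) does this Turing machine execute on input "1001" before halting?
Step 0: [q0]1001 (head at position 0)
Step 1: δ(q0, 1) = (q0, 0, R)  ⊢  0[q0]001 (head at position 1)
Step 2: δ(q0, 0) = (q0, 1, R)  ⊢  01[q0]01 (head at position 2)
Step 3: δ(q0, 0) = (q0, 1, R)  ⊢  011[q0]1 (head at position 3)
Step 4: δ(q0, 1) = (q0, 0, R)  ⊢  0110[q0]□ (head at position 4)
Step 5: δ(q0, □) = (q1, □, L)  ⊢  011[q1]0□ (head at position 3)
Step 6: δ(q1, 0) = (q1, 0, L)  ⊢  01[q1]10□ (head at position 2)
Step 7: δ(q1, 1) = (q1, 1, L)  ⊢  0[q1]110□ (head at position 1)
Step 8: δ(q1, 1) = (q1, 1, L)  ⊢  [q1]0110□ (head at position 0)
Step 9: δ(q1, 0) = (q1, 0, L)  ⊢  [q1]□0110□ (head at position -1)
Step 10: δ(q1, □) = (qA, □, R)  ⊢  □[qA]0110□ (head at position 0)
The machine is in qA, so it halts and accepts.
Number of transitions executed: 10.

Final answer: 10 steps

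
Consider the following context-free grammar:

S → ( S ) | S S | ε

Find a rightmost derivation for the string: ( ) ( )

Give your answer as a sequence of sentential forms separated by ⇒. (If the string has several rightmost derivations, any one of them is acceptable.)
Start with S.
Step 1: the rightmost non-terminal is S; apply S → S S:  S S
Step 2: the rightmost non-terminal is S; apply S → ( S ):  S ( S )
Step 3: the rightmost non-terminal is S; apply S → ε:  S ( )
Step 4: the rightmost non-terminal is S; apply S → ( S ):  ( S ) ( )
Step 5: the rightmost non-terminal is S; apply S → ε:  ( ) ( )

Final answer: S ⇒ S S ⇒ S ( S ) ⇒ S ( ) ⇒ ( S ) ( ) ⇒ ( ) ( )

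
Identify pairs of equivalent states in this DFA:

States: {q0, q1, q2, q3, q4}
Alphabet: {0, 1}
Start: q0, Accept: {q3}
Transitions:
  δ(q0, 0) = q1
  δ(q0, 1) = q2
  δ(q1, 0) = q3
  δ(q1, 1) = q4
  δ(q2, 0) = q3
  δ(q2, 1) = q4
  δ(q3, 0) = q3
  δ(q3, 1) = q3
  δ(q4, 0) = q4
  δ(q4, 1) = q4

Using the table-filling algorithm:
Round 0 – mark pairs where exactly one state is accepting: (q0,q3), (q1,q3), (q2,q3), (q3,q4)
Round 1 – newly marked: (q0,q1) [on 0: q1 vs q3, already marked]; (q0,q2) [on 0: q1 vs q3, already marked]; (q1,q4) [on 0: q3 vs q4, already marked]; (q2,q4) [on 0: q3 vs q4, already marked]
Round 2 – newly marked: (q0,q4) [on 0: q1 vs q4, already marked]
No further pairs can be marked.
(q1, q2) unmarked: δ(q1,0)=q3, δ(q2,0)=q3; δ(q1,1)=q4, δ(q2,1)=q4 → equivalent
Equivalent pairs: (q1, q2)

Final answer: Equivalent pairs: (q1, q2)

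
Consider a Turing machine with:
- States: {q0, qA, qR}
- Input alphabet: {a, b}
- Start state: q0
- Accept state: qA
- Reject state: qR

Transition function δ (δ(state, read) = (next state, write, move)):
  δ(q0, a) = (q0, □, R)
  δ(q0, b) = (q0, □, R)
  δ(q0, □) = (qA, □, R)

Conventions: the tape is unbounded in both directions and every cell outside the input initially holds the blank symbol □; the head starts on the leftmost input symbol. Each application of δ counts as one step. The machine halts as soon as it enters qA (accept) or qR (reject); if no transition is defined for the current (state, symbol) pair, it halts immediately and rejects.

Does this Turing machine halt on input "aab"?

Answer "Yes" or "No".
Step 0: [q0]aab (head at position 0)
Step 1: δ(q0, a) = (q0, □, R)  ⊢  □[q0]ab (head at position 1)
Step 2: δ(q0, a) = (q0, □, R)  ⊢  □□[q0]b (head at position 2)
Step 3: δ(q0, b) = (q0, □, R)  ⊢  □□□[q0]□ (head at position 3)
Step 4: δ(q0, □) = (qA, □, R)  ⊢  □□□□[qA]□ (head at position 4)
The machine is in qA, so it halts and accepts.
It halts after 4 steps.

Final answer: Yes - halts after 4 steps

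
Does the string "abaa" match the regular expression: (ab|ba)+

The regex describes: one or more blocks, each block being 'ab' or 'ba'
No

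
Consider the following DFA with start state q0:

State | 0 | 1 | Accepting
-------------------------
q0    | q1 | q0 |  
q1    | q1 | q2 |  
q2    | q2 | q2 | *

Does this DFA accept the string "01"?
Start in q0.
Read '0': q0 → q1
Read '1': q1 → q2
Final state q2 is accepting, so the string is accepted.

Final answer: Yes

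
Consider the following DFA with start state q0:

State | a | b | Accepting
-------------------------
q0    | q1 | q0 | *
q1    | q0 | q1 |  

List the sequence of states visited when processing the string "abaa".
q0 → q1 → q1 → q0 → q1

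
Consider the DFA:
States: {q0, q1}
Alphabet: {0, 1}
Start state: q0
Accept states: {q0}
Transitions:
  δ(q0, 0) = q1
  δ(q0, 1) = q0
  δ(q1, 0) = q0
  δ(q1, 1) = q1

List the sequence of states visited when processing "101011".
Starting at q0
Read '1': q0 -> q0
Read '0': q0 -> q1
Read '1': q1 -> q1
Read '0': q1 -> q0
Read '1': q0 -> q0
Read '1': q0 -> q0

Final answer: q0 -> q0 -> q1 -> q1 -> q0 -> q0 -> q0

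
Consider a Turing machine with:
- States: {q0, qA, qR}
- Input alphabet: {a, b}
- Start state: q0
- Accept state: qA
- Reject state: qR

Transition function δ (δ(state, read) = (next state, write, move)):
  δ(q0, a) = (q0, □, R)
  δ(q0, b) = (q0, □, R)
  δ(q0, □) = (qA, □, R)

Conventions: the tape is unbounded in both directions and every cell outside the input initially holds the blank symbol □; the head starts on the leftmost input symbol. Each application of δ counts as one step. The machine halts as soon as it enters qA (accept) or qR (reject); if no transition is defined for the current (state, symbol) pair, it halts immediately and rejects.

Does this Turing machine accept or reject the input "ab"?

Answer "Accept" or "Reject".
Step 0: [q0]ab (head at position 0)
Step 1: δ(q0, a) = (q0, □, R)  ⊢  □[q0]b (head at position 1)
Step 2: δ(q0, b) = (q0, □, R)  ⊢  □□[q0]□ (head at position 2)
Step 3: δ(q0, □) = (qA, □, R)  ⊢  □□□[qA]□ (head at position 3)
The machine is in qA, so it halts and accepts.

Final answer: Accept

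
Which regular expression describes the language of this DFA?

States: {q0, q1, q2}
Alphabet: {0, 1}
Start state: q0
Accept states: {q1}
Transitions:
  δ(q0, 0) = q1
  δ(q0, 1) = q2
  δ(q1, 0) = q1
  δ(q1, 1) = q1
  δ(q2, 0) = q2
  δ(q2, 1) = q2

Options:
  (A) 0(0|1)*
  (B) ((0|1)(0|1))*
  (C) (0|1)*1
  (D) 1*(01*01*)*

Testing sample strings against the DFA:
  '00010' -> accepted
  '00101' -> accepted
  '010' -> accepted
  '01' -> accepted
Checking each option for a counterexample:
  (A) 0(0|1)*: agrees with the DFA on all strings of length ≤ 4
  (B) ((0|1)(0|1))*: ε is rejected by the DFA but matches the regex → eliminated
  (C) (0|1)*1: '0' is accepted by the DFA but does not match the regex → eliminated
  (D) 1*(01*01*)*: ε is rejected by the DFA but matches the regex → eliminated
Only (A) 0(0|1)* is consistent with the DFA.

Final answer: (A) 0(0|1)*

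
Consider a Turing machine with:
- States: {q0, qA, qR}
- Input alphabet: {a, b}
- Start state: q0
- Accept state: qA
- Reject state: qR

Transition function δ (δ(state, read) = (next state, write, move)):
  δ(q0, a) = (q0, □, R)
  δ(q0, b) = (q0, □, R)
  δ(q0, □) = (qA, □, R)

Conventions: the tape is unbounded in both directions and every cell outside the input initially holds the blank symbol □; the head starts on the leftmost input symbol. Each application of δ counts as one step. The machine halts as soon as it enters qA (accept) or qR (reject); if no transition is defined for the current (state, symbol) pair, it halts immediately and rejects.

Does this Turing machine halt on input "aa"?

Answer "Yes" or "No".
Step 0: [q0]aa (head at position 0)
Step 1: δ(q0, a) = (q0, □, R)  ⊢  □[q0]a (head at position 1)
Step 2: δ(q0, a) = (q0, □, R)  ⊢  □□[q0]□ (head at position 2)
Step 3: δ(q0, □) = (qA, □, R)  ⊢  □□□[qA]□ (head at position 3)
The machine is in qA, so it halts and accepts.
It halts after 3 steps.

Final answer: Yes - halts after 3 steps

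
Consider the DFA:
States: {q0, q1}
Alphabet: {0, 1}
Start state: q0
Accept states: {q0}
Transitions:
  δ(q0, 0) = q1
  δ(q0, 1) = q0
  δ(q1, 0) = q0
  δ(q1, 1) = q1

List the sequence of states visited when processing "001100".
Starting at q0
Read '0': q0 -> q1
Read '0': q1 -> q0
Read '1': q0 -> q0
Read '1': q0 -> q0
Read '0': q0 -> q1
Read '0': q1 -> q0

Final answer: q0 -> q1 -> q0 -> q0 -> q0 -> q1 -> q0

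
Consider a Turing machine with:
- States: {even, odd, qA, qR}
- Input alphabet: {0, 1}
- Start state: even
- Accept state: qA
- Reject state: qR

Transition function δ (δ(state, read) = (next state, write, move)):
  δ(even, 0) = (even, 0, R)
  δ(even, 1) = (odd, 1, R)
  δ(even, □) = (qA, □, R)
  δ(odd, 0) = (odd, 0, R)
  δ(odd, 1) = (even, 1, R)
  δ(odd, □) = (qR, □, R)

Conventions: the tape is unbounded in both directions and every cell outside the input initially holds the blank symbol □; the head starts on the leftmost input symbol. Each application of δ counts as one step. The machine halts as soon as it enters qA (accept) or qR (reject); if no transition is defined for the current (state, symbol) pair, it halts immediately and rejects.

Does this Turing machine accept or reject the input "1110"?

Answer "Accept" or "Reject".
Step 0: [even]1110 (head at position 0)
Step 1: δ(even, 1) = (odd, 1, R)  ⊢  1[odd]110 (head at position 1)
Step 2: δ(odd, 1) = (even, 1, R)  ⊢  11[even]10 (head at position 2)
Step 3: δ(even, 1) = (odd, 1, R)  ⊢  111[odd]0 (head at position 3)
Step 4: δ(odd, 0) = (odd, 0, R)  ⊢  1110[odd]□ (head at position 4)
Step 5: δ(odd, □) = (qR, □, R)  ⊢  1110□[qR]□ (head at position 5)
The machine is in qR, so it halts and rejects.

Final answer: Reject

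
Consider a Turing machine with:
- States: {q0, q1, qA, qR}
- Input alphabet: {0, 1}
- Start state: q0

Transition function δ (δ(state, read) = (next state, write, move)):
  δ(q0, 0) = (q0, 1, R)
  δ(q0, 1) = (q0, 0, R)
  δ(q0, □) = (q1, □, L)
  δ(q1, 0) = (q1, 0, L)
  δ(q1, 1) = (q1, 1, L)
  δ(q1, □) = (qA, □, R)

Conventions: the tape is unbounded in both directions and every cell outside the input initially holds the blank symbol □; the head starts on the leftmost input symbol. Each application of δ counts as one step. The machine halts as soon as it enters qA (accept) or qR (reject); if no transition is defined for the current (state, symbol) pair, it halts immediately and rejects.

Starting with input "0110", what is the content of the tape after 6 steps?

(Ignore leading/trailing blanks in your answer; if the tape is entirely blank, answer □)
Step 0: [q0]0110 (head at position 0)
Step 1: δ(q0, 0) = (q0, 1, R)  ⊢  1[q0]110 (head at position 1)
Step 2: δ(q0, 1) = (q0, 0, R)  ⊢  10[q0]10 (head at position 2)
Step 3: δ(q0, 1) = (q0, 0, R)  ⊢  100[q0]0 (head at position 3)
Step 4: δ(q0, 0) = (q0, 1, R)  ⊢  1001[q0]□ (head at position 4)
Step 5: δ(q0, □) = (q1, □, L)  ⊢  100[q1]1□ (head at position 3)
Step 6: δ(q1, 1) = (q1, 1, L)  ⊢  10[q1]01□ (head at position 2)
Tape after 6 steps (ignoring surrounding blanks): 1001

Final answer: Tape: 1001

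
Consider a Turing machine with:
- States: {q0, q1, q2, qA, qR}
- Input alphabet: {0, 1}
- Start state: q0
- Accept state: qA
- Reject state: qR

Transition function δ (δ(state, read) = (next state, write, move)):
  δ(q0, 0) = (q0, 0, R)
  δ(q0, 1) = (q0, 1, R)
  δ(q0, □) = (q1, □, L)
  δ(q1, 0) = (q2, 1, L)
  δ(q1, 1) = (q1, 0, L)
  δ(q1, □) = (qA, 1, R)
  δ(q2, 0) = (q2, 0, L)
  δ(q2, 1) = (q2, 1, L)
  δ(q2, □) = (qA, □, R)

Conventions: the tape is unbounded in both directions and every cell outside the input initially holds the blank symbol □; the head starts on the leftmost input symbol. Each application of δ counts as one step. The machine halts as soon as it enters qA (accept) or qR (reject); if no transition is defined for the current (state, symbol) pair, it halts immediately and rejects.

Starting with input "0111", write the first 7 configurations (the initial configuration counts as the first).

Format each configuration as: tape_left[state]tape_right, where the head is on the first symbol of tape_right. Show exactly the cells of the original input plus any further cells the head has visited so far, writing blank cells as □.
Step 0: [q0]0111 (head at position 0)
Step 1: δ(q0, 0) = (q0, 0, R)  ⊢  0[q0]111 (head at position 1)
Step 2: δ(q0, 1) = (q0, 1, R)  ⊢  01[q0]11 (head at position 2)
Step 3: δ(q0, 1) = (q0, 1, R)  ⊢  011[q0]1 (head at position 3)
Step 4: δ(q0, 1) = (q0, 1, R)  ⊢  0111[q0]□ (head at position 4)
Step 5: δ(q0, □) = (q1, □, L)  ⊢  011[q1]1□ (head at position 3)
Step 6: δ(q1, 1) = (q1, 0, L)  ⊢  01[q1]10□ (head at position 2)

Final answer: [q0]0111 ⊢ 0[q0]111 ⊢ 01[q0]11 ⊢ 011[q0]1 ⊢ 0111[q0]□ ⊢ 011[q1]1□ ⊢ 01[q1]10□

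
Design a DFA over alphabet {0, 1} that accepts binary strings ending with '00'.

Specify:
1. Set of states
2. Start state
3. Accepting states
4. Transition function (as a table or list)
One valid DFA (any DFA recognizing the same language is acceptable):
States: {q0, q1, q2}
Start: q0
Accepting: {q2}
Transitions (accepting states marked with *):
State | 0 | 1 | Accepting
-------------------------
q0    | q1 | q0 |  
q1    | q2 | q0 |  
q2    | q2 | q0 | *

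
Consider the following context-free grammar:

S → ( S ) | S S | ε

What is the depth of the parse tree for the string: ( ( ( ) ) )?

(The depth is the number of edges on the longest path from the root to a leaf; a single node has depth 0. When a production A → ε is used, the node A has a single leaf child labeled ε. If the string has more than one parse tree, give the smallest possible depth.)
The string is 3 nested pairs. The shallowest parse tree applies S → ( S ) 3 times (one node per nested pair, each a child of the previous) and then S → ε in the middle.
S nodes at depths 0..3, ε leaf at depth 4; parentheses leaves are at depths 1..3.
(Using S → S S with an S → ε child anywhere only adds levels, so it cannot give a shallower tree.)
Depth = 4.

Final answer: 4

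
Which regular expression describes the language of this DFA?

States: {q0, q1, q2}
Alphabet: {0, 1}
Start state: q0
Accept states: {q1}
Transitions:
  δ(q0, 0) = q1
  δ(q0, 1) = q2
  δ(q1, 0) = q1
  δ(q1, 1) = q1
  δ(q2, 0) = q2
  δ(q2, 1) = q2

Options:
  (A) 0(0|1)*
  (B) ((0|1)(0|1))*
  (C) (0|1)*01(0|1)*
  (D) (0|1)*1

Testing sample strings against the DFA:
  '01001' -> accepted
  '0000' -> accepted
  '001' -> accepted
  '010' -> accepted
Checking each option for a counterexample:
  (A) 0(0|1)*: agrees with the DFA on all strings of length ≤ 4
  (B) ((0|1)(0|1))*: ε is rejected by the DFA but matches the regex → eliminated
  (C) (0|1)*01(0|1)*: '0' is accepted by the DFA but does not match the regex → eliminated
  (D) (0|1)*1: '0' is accepted by the DFA but does not match the regex → eliminated
Only (A) 0(0|1)* is consistent with the DFA.

Final answer: (A) 0(0|1)*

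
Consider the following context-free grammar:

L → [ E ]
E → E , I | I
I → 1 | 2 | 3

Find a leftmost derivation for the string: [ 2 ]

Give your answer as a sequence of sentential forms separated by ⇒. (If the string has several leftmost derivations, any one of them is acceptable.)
Start with L.
Step 1: the leftmost non-terminal is L; apply L → [ E ]:  [ E ]
Step 2: the leftmost non-terminal is E; apply E → I:  [ I ]
Step 3: the leftmost non-terminal is I; apply I → 2:  [ 2 ]

Final answer: L ⇒ [ E ] ⇒ [ I ] ⇒ [ 2 ]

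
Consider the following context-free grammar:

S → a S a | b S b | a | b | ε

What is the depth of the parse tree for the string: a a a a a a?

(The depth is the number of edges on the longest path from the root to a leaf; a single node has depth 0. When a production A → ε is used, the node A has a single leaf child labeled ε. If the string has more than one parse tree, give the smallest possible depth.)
The string has even length 6, so its (unique) parse tree peels off matching outer symbols: S → a S a, S → a S a, S → a S a, and finally S → ε for the empty middle.
The S nodes are at depths 0..3; the ε leaf under the innermost S is at depth 4 (terminal leaves are at depths 1..3).
Depth = 4.

Final answer: 4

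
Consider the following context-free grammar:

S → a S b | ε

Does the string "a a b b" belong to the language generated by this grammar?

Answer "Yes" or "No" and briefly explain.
A derivation exists: S ⇒ a S b ⇒ a a S b b ⇒ a a b b (using S → a S b twice, then S → ε).

Final answer: Yes - a valid derivation exists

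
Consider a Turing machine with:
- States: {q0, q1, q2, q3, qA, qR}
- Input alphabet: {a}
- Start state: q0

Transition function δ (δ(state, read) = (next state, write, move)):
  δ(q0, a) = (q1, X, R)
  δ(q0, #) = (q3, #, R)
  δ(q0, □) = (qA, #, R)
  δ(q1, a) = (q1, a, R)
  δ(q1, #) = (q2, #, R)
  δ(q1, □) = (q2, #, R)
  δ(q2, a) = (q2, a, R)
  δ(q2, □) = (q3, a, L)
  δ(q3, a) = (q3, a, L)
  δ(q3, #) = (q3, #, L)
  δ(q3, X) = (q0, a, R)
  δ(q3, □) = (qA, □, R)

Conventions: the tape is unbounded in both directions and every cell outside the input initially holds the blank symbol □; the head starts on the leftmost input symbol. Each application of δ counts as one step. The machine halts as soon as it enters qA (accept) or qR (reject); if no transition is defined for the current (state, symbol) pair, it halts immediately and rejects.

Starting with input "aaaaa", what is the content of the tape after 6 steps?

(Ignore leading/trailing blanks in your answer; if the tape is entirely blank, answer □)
Step 0: [q0]aaaaa (head at position 0)
Step 1: δ(q0, a) = (q1, X, R)  ⊢  X[q1]aaaa (head at position 1)
Step 2: δ(q1, a) = (q1, a, R)  ⊢  Xa[q1]aaa (head at position 2)
Step 3: δ(q1, a) = (q1, a, R)  ⊢  Xaa[q1]aa (head at position 3)
Step 4: δ(q1, a) = (q1, a, R)  ⊢  Xaaa[q1]a (head at position 4)
Step 5: δ(q1, a) = (q1, a, R)  ⊢  Xaaaa[q1]□ (head at position 5)
Step 6: δ(q1, □) = (q2, #, R)  ⊢  Xaaaa#[q2]□ (head at position 6)
Tape after 6 steps (ignoring surrounding blanks): Xaaaa#

Final answer: Tape: Xaaaa#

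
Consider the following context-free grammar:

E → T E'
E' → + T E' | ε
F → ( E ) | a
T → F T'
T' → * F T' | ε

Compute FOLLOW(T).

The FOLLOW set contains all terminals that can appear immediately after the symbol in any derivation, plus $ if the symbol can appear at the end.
Useful FIRST sets: FIRST(E') = {+, ε}, FIRST(T') = {*, ε} (both E' and T' are nullable).
FOLLOW(E): E is the start symbol → $; E appears in F → ( E ) followed by ')' → FOLLOW(E) = {), $}.
FOLLOW(E'): E' appears at the right end of E → T E' and of E' → + T E', so FOLLOW(E') ⊇ FOLLOW(E) (the second occurrence adds nothing new). FOLLOW(E') = {), $}.
FOLLOW(T): in E → T E' and E' → + T E', T is followed by E': add FIRST(E') minus ε = {+}; since E' is nullable, also add FOLLOW(E) and FOLLOW(E') = {), $}. FOLLOW(T) = {+, ), $}.

Final answer: {$, ), +}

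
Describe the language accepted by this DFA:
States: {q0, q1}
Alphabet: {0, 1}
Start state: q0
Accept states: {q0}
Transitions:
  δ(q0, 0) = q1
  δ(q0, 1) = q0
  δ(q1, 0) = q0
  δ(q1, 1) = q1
Analyzing the DFA structure:
Start state: q0
Accept states: {q0}
Interpreting what each state remembers (checking against the transitions):
  q0: an even number of 0s has been read so far
  q1: an odd number of 0s has been read so far
  δ(q0, 0): in q0 (an even number of 0s has been read so far), after reading 0 we have: an odd number of 0s has been read so far → q1
  δ(q0, 1): in q0 (an even number of 0s has been read so far), after reading 1 we have: an even number of 0s has been read so far → q0
  δ(q1, 0): in q1 (an odd number of 0s has been read so far), after reading 0 we have: an even number of 0s has been read so far → q0
  δ(q1, 1): in q1 (an odd number of 0s has been read so far), after reading 1 we have: an odd number of 0s has been read so far → q1
A string is accepted iff it ends in {q0}, i.e. an even number of 0s has been read so far.
Language: All binary strings with an even number of 0s

Final answer: All binary strings with an even number of 0s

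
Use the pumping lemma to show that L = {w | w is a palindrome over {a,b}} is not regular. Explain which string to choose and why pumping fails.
Language: L = {w | w is a palindrome over {a,b}} (strings that read the same forwards and backwards)
Step 1: Assume for contradiction that L is regular, with pumping length p.
Step 2: Choose s = a^p b a^p. Then s ∈ L (it reads the same forwards and backwards) and |s| ≥ p.
Step 3: Consider any decomposition s = xyz with |xy| ≤ p and |y| > 0. Since |xy| ≤ p and the first p symbols of s are all a's, y = a^k for some k with 1 ≤ k ≤ p.
Step 4: Pumping up (i = 2): xy²z = a^(p+k) b a^p. Its reverse is a^p b a^(p+k) ≠ a^(p+k) b a^p (the single b is no longer in the middle), so xy²z is not a palindrome and xy²z ∉ L.
This contradicts the pumping lemma, so L is not regular.

Final answer: Choose s = a^p b a^p. Since |xy| ≤ p, y = a^k with k ≥ 1. Then xy²z = a^(p+k) b a^p is not a palindrome, so ∉ L.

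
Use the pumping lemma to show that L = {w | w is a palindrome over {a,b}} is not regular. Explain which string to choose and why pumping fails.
Language: L = {w | w is a palindrome over {a,b}} (strings that read the same forwards and backwards)
Step 1: Assume for contradiction that L is regular, with pumping length p.
Step 2: Choose s = a^p b a^p. Then s ∈ L (it reads the same forwards and backwards) and |s| ≥ p.
Step 3: Consider any decomposition s = xyz with |xy| ≤ p and |y| > 0. Since |xy| ≤ p and the first p symbols of s are all a's, y = a^k for some k with 1 ≤ k ≤ p.
Step 4: Pumping up (i = 2): xy²z = a^(p+k) b a^p. Its reverse is a^p b a^(p+k) ≠ a^(p+k) b a^p (the single b is no longer in the middle), so xy²z is not a palindrome and xy²z ∉ L.
This contradicts the pumping lemma, so L is not regular.

Final answer: Choose s = a^p b a^p. Since |xy| ≤ p, y = a^k with k ≥ 1. Then xy²z = a^(p+k) b a^p is not a palindrome, so ∉ L.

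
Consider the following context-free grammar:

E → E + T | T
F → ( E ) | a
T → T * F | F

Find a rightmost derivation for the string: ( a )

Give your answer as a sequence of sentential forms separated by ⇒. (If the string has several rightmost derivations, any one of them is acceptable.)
Start with E.
Step 1: the rightmost non-terminal is E; apply E → T:  T
Step 2: the rightmost non-terminal is T; apply T → F:  F
Step 3: the rightmost non-terminal is F; apply F → ( E ):  ( E )
Step 4: the rightmost non-terminal is E; apply E → T:  ( T )
Step 5: the rightmost non-terminal is T; apply T → F:  ( F )
Step 6: the rightmost non-terminal is F; apply F → a:  ( a )

Final answer: E ⇒ T ⇒ F ⇒ ( E ) ⇒ ( T ) ⇒ ( F ) ⇒ ( a )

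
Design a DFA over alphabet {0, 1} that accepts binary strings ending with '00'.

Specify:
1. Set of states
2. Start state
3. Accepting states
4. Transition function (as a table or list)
One valid DFA (any DFA recognizing the same language is acceptable):
States: {q0, q1, q2}
Start: q0
Accepting: {q2}
Transitions (accepting states marked with *):
State | 0 | 1 | Accepting
-------------------------
q0    | q1 | q0 |  
q1    | q2 | q0 |  
q2    | q2 | q0 | *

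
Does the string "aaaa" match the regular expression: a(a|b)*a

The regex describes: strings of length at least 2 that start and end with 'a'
Yes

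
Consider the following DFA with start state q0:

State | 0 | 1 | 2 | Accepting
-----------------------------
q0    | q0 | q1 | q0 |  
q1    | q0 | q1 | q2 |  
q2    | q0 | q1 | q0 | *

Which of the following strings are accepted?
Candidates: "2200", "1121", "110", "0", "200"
"2200": q0 → q0 → q0 → q0 → q0; q0 is not accepting → rejected
"1121": q0 → q1 → q1 → q2 → q1; q1 is not accepting → rejected
"110": q0 → q1 → q1 → q0; q0 is not accepting → rejected
"0": q0 → q0; q0 is not accepting → rejected
"200": q0 → q0 → q0 → q0; q0 is not accepting → rejected

Final answer: None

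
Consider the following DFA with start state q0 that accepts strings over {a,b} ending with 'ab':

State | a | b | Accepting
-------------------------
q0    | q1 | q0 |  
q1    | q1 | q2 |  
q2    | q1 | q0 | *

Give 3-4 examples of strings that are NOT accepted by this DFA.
Any strings that end in a non-accepting state work; for example:
"bba": q0 → q0 → q0 → q1; q1 is not accepting → rejected
"aaaa": q0 → q1 → q1 → q1 → q1; q1 is not accepting → rejected
"abaa": q0 → q1 → q2 → q1 → q1; q1 is not accepting → rejected
"bbbb": q0 → q0 → q0 → q0 → q0; q0 is not accepting → rejected

Final answer: "bba", "aaaa", "abaa", "bbbb"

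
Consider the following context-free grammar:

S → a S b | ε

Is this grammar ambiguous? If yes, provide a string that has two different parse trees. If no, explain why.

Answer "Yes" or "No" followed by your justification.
At every step exactly one production applies: if the remaining string to generate is non-empty it starts with a and ends with b, forcing S → a S b; if it is empty, S → ε is forced. Hence each string a^n b^n has exactly one derivation (S → a S b applied n times, then S → ε) and one parse tree.

Final answer: No - the grammar is unambiguous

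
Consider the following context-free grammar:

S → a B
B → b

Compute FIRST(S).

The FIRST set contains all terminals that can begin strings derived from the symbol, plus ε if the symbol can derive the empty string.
S has the single production S → a B, whose right-hand side begins with the terminal a. So FIRST(S) = {a}.

Final answer: {a}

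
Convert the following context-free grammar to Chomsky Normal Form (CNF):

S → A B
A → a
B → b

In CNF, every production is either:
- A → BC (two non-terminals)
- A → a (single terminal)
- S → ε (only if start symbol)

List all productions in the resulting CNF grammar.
The grammar has no ε-productions or unit productions to eliminate.
S → A B is already in CNF (two non-terminals) – keep it.
A → a is already in CNF (single terminal) – keep it.
B → b is already in CNF (single terminal) – keep it.
Resulting CNF grammar (3 productions): A → a; B → b; S → A B

Final answer: A → a; B → b; S → A B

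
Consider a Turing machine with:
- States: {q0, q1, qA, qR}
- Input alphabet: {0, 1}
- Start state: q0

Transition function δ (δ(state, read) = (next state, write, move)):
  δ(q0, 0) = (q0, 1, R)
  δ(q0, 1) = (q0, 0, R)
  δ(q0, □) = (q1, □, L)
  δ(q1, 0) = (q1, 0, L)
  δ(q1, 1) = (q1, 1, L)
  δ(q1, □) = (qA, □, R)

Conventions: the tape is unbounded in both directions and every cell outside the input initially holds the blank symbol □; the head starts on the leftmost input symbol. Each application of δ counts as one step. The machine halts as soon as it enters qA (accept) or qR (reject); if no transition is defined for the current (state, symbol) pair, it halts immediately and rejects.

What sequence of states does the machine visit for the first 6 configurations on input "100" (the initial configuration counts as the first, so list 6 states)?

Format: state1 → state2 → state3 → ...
Step 0: [q0]100 (head at position 0)
Step 1: δ(q0, 1) = (q0, 0, R)  ⊢  0[q0]00 (head at position 1)
Step 2: δ(q0, 0) = (q0, 1, R)  ⊢  01[q0]0 (head at position 2)
Step 3: δ(q0, 0) = (q0, 1, R)  ⊢  011[q0]□ (head at position 3)
Step 4: δ(q0, □) = (q1, □, L)  ⊢  01[q1]1□ (head at position 2)
Step 5: δ(q1, 1) = (q1, 1, L)  ⊢  0[q1]11□ (head at position 1)
Reading off the states of these 6 configurations: q0 → q0 → q0 → q0 → q1 → q1

Final answer: q0 → q0 → q0 → q0 → q1 → q1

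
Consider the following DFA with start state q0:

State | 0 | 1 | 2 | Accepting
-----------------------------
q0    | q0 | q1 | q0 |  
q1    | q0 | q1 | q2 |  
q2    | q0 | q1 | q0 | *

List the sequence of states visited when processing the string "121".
q0 → q1 → q2 → q1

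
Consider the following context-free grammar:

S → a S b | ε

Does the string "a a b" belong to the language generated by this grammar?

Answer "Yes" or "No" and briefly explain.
Every derivation applies S → a S b some number n of times and then S → ε, producing a^n b^n with equally many a's and b's. The string a a b has two a's but only one b, so it cannot be derived.

Final answer: No - no valid derivation exists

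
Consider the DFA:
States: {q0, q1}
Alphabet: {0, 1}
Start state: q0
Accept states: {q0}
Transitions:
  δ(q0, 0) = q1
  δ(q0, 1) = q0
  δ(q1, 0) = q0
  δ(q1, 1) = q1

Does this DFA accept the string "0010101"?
Processing string "0010101":
  q0 --0--> q1
  q1 --0--> q0
  q0 --1--> q0
  q0 --0--> q1
  q1 --1--> q1
  q1 --0--> q0
  q0 --1--> q0
Final state: q0
Accept states: {q0}
q0 is an accept state, so the string is accepted.

Final answer: Yes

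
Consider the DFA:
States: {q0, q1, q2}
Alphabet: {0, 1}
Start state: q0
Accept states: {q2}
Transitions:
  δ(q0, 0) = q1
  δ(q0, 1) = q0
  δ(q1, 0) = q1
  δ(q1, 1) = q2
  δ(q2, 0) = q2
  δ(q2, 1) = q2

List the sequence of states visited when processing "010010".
Starting at q0
Read '0': q0 -> q1
Read '1': q1 -> q2
Read '0': q2 -> q2
Read '0': q2 -> q2
Read '1': q2 -> q2
Read '0': q2 -> q2

Final answer: q0 -> q1 -> q2 -> q2 -> q2 -> q2 -> q2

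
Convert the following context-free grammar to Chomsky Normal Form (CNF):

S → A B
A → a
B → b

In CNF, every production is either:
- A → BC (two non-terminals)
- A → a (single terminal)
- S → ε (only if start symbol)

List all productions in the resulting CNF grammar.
The grammar has no ε-productions or unit productions to eliminate.
S → A B is already in CNF (two non-terminals) – keep it.
A → a is already in CNF (single terminal) – keep it.
B → b is already in CNF (single terminal) – keep it.
Resulting CNF grammar (3 productions): A → a; B → b; S → A B

Final answer: A → a; B → b; S → A B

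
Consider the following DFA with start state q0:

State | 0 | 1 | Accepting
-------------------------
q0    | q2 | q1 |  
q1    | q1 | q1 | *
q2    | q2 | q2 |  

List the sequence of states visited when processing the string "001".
q0 → q2 → q2 → q2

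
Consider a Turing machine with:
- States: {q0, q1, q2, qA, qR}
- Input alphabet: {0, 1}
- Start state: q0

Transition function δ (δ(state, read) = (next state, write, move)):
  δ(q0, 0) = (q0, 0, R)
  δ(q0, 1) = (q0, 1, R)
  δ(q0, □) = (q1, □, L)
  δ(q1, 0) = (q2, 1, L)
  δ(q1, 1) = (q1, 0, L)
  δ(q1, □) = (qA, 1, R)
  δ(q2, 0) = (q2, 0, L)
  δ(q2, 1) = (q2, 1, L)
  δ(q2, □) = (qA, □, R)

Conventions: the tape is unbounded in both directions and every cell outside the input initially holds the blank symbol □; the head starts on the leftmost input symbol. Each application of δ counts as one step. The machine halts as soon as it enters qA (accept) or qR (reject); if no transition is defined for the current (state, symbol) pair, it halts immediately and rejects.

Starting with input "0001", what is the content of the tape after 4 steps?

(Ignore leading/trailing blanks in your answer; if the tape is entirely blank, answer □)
Step 0: [q0]0001 (head at position 0)
Step 1: δ(q0, 0) = (q0, 0, R)  ⊢  0[q0]001 (head at position 1)
Step 2: δ(q0, 0) = (q0, 0, R)  ⊢  00[q0]01 (head at position 2)
Step 3: δ(q0, 0) = (q0, 0, R)  ⊢  000[q0]1 (head at position 3)
Step 4: δ(q0, 1) = (q0, 1, R)  ⊢  0001[q0]□ (head at position 4)
Tape after 4 steps (ignoring surrounding blanks): 0001

Final answer: Tape: 0001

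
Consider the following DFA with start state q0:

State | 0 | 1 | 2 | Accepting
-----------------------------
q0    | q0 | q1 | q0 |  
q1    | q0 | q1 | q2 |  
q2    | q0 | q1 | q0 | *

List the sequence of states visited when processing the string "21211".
q0 → q0 → q1 → q2 → q1 → q1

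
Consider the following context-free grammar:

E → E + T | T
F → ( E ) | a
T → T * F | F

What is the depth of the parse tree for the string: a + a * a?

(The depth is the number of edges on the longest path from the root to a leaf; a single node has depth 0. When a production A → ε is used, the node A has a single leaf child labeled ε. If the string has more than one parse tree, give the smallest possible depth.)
The grammar is unambiguous; the parse tree of a + a * a is:
E → E + T at the root (depth 0).
  Left E (depth 1) → T (2) → F (3) → a (4).
  Right T (depth 1) → T * F; that T (2) → F (3) → a (4); F (2) → a (3).
The longest root-to-leaf paths have 4 edges.
Depth = 4.

Final answer: 4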